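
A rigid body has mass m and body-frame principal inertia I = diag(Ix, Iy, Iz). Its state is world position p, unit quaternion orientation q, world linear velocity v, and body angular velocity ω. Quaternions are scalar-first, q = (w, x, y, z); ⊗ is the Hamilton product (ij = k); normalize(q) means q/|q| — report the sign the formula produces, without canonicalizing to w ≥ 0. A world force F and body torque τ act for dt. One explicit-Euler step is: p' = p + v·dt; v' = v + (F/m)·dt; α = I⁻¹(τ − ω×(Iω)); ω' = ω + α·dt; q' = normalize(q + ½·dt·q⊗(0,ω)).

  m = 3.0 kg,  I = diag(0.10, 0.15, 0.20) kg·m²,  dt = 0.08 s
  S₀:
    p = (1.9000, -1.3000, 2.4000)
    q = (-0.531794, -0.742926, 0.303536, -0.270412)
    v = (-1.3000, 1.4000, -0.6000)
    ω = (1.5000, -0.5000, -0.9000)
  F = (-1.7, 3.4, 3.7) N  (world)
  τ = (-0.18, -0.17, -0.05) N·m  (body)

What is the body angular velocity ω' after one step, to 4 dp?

precession coupling ω×(Iω) = (0.0225, 0.1350, -0.0375)
(τ − ω×Iω)/I = (-2.0250, -2.0333, -0.0625)
new body rate ω' = (1.3380, -0.6627, -0.9050)

ω' = (1.3380, -0.6627, -0.9050)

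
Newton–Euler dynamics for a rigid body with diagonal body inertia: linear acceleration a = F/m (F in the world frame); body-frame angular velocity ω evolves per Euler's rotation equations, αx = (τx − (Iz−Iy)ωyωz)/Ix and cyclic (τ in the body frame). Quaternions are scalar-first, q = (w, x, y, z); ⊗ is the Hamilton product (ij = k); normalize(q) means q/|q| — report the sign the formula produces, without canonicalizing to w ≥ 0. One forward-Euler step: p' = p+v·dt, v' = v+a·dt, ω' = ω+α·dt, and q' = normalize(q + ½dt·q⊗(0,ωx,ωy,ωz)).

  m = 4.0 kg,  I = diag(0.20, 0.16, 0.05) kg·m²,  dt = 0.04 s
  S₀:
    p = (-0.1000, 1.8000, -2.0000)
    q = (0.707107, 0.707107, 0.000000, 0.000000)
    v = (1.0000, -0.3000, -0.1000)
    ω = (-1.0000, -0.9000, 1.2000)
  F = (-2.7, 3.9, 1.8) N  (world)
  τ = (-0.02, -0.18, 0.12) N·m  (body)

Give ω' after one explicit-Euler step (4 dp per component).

ω' = (-1.0278, -0.9000, 1.3248)

angular accel α = (-0.6940, 0.0000, 3.1200)
new body rate ω' = (-1.0278, -0.9000, 1.3248)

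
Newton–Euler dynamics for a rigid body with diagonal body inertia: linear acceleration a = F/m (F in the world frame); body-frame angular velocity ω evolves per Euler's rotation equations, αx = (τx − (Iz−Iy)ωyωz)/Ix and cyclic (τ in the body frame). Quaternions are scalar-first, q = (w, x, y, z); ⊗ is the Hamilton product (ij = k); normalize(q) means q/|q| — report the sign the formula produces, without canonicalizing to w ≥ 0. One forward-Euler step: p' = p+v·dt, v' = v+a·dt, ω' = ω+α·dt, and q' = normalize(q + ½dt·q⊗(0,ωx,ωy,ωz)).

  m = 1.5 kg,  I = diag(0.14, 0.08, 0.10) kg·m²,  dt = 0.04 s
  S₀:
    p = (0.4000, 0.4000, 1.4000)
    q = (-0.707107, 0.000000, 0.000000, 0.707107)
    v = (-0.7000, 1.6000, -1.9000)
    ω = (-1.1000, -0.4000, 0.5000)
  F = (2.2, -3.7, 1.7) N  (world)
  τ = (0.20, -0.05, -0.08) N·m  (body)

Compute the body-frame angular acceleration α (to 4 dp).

α = (1.4571, -0.3500, -0.5360)

precession coupling ω×(Iω) = (-0.0040, -0.0220, -0.0264)
α = I⁻¹(τ − ω×Iω) = (1.4571, -0.3500, -0.5360)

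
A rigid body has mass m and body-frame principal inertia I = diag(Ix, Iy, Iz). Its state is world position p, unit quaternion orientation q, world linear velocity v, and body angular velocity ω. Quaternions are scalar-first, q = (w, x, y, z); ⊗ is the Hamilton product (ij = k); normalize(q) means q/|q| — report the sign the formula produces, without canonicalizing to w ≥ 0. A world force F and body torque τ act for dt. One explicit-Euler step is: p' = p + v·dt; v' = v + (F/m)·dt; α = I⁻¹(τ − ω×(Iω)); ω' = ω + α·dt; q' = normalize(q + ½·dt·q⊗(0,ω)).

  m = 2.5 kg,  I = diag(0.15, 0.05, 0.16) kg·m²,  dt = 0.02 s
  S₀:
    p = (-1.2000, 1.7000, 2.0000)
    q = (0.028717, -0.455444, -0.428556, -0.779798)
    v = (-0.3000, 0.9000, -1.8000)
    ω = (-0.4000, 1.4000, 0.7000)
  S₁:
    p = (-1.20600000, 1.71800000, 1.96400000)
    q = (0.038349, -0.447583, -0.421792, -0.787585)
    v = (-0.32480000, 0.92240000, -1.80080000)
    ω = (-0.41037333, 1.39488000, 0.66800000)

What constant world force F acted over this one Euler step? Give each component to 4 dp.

velocity change Δv = (-0.02480000, 0.02240000, -0.00080000)
m·(v₁−v₀)/dt = (-3.1000, 2.8000, -0.1000)

F = (-3.1000, 2.8000, -0.1000)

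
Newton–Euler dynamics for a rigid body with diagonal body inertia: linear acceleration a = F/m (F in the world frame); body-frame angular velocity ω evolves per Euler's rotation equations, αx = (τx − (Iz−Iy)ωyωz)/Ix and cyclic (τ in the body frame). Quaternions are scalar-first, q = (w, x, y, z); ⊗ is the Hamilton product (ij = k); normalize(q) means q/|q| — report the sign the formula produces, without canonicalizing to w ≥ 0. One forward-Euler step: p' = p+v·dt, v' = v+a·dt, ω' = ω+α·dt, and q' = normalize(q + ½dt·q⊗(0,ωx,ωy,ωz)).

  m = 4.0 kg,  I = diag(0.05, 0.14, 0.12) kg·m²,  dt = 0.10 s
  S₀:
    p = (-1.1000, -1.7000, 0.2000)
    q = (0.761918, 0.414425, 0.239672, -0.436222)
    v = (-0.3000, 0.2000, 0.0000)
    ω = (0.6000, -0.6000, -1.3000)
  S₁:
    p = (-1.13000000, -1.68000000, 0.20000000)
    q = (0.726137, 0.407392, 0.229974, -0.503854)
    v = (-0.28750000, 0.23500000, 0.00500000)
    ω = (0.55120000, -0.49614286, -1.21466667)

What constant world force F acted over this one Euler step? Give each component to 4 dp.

Δv = v₁−v₀ = (0.01250000, 0.03500000, 0.00500000)
m·(v₁−v₀)/dt = (0.5000, 1.4000, 0.2000)

F = (0.5000, 1.4000, 0.2000)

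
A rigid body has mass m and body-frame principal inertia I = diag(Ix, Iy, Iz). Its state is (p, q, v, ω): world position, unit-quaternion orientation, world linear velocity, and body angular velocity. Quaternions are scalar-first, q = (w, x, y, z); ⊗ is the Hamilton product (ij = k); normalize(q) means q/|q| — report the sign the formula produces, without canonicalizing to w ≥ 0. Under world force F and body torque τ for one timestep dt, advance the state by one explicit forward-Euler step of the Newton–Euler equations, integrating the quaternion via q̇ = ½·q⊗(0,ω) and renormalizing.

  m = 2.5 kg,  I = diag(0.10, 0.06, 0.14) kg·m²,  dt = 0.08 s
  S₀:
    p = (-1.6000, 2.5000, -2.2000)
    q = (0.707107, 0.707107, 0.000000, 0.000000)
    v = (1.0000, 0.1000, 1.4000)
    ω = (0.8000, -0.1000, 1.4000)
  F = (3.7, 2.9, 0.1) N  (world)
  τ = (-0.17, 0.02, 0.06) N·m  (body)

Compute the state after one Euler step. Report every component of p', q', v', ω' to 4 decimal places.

p' = (-1.5200, 2.5080, -2.0880)
q' = (0.6831, 0.7282, -0.0423, 0.0367)
v' = (1.1184, 0.1928, 1.4032)
ω' = (0.6730, -0.0136, 1.4325)

linear accel F/m = (1.4800, 1.1600, 0.0400)
new position p' = (-1.5200, 2.5080, -2.0880)
v' = v + a·dt = (1.1184, 0.1928, 1.4032)
α = I⁻¹(τ − ω×Iω) = (-1.5880, 1.0800, 0.4057)
new body rate ω' = (0.6730, -0.0136, 1.4325)
2q̇ = q⊗(0,ω) = (-0.5656856, 0.5656856, -1.0606605, 0.9192391)
q + ½dt·q⊗(0,ω), renormalized = (0.6831, 0.7282, -0.0423, 0.0367)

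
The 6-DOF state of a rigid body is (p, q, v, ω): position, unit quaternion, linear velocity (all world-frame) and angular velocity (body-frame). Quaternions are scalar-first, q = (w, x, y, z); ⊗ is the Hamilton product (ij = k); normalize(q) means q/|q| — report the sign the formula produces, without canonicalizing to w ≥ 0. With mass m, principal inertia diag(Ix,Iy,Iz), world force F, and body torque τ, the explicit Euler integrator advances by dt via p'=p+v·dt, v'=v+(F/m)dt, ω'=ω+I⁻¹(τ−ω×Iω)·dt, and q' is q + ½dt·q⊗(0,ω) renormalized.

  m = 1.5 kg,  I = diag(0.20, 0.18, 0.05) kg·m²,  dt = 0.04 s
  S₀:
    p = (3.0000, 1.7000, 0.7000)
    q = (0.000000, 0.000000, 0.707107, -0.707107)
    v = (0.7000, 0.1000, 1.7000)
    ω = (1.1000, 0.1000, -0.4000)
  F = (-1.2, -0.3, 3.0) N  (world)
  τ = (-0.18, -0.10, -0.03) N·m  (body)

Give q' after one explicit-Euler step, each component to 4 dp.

q' = (-0.0071, -0.0042, 0.6914, -0.7225)

Hamilton product q⊗(0,ω) = (-0.3535535, -0.2121321, -0.7778177, -0.7778177)
q' = normalize(q + ½dt·q⊗(0,ω)) = (-0.0071, -0.0042, 0.6914, -0.7225)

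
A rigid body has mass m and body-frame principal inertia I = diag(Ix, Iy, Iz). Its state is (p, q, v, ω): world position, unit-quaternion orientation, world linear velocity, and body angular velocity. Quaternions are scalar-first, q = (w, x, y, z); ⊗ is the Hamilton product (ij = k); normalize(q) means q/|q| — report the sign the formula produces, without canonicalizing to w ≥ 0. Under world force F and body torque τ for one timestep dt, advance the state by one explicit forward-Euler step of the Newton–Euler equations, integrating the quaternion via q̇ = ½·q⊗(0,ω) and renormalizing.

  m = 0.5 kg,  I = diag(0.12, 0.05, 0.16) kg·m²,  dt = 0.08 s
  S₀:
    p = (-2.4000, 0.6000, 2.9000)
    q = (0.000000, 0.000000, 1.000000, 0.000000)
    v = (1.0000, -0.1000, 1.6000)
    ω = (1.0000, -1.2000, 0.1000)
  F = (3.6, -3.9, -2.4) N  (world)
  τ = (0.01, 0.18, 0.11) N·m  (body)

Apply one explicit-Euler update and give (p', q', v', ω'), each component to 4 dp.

p' = (-2.3200, 0.5920, 3.0280)
q' = (0.0479, 0.0040, 0.9980, -0.0399)
v' = (1.5760, -0.7240, 1.2160)
ω' = (1.0155, -0.9056, 0.1130)

a = (7.2000, -7.8000, -4.8000)
new position p' = (-2.3200, 0.5920, 3.0280)
new velocity v' = (1.5760, -0.7240, 1.2160)
ω×(Iω) gyroscopic = (-0.0132, -0.0040, 0.0840)
(τ − ω×Iω)/I = (0.1933, 3.6800, 0.1625)
ω' = ω + α·dt = (1.0155, -0.9056, 0.1130)
Hamilton product q⊗(0,ω) = (1.2000000, 0.1000000, 0.0000000, -1.0000000)
q' = normalize(q + ½dt·q⊗(0,ω)) = (0.0479, 0.0040, 0.9980, -0.0399)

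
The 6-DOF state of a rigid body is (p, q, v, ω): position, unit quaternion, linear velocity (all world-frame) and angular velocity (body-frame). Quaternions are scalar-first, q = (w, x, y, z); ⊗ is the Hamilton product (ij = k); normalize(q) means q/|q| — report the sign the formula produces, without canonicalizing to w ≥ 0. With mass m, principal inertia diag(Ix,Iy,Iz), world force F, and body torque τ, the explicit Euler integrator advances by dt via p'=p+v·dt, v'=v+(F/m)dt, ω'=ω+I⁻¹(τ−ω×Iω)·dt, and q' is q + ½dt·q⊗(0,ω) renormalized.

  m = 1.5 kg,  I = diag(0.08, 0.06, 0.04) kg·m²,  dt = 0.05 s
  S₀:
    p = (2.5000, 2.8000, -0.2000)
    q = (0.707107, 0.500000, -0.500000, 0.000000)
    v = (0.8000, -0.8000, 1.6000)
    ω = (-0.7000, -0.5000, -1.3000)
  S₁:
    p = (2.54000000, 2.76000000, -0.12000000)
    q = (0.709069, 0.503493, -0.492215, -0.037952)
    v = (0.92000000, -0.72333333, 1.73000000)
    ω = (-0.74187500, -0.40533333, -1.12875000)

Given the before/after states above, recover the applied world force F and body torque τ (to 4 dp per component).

F = (3.6000, 2.3000, 3.9000)
τ = (-0.0800, 0.1500, 0.1300)

Δω = ω₁−ω₀ = (-0.04187500, 0.09466667, 0.17125000)
τ = I·(Δω/dt) + ω₀×(Iω₀) = (-0.0800, 0.1500, 0.1300)
velocity change Δv = (0.12000000, 0.07666667, 0.13000000)
F = m·Δv/dt = (3.6000, 2.3000, 3.9000)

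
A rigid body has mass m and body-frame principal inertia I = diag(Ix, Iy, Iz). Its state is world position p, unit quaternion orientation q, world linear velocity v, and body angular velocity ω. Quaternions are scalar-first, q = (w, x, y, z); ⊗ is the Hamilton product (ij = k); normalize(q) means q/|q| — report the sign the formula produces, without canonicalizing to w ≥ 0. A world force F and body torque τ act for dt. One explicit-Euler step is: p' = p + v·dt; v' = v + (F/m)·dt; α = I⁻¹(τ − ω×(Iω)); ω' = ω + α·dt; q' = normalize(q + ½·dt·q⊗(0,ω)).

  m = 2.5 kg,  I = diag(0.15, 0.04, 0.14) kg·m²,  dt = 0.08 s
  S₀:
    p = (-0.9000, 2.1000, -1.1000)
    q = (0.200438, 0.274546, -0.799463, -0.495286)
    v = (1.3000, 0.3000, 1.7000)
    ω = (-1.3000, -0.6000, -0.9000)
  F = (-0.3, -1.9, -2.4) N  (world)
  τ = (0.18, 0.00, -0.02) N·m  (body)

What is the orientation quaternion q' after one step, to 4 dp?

q' = (0.1773, 0.2804, -0.7669, -0.5494)

Hamilton product q⊗(0,ω) = (-0.5685254, 0.1617757, 0.7707004, -1.3844237)
q + ½dt·q⊗(0,ω), renormalized = (0.1773, 0.2804, -0.7669, -0.5494)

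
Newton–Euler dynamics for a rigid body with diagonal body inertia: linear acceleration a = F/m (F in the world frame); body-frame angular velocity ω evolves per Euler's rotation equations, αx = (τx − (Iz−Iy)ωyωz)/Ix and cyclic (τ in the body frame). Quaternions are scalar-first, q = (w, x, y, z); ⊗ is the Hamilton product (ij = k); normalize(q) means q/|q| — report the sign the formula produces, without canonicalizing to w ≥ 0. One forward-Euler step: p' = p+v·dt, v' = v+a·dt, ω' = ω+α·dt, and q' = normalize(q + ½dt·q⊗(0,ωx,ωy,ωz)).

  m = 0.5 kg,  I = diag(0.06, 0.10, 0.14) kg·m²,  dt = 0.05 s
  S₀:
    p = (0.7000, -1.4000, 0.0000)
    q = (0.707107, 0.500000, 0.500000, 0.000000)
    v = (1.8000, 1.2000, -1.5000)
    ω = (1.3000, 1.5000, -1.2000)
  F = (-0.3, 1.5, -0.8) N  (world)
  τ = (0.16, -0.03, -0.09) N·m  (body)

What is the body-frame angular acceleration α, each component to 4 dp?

gyro term ω×Iω = (-0.0720, 0.1248, 0.0780)
α = I⁻¹(τ − ω×Iω) = (3.8667, -1.5480, -1.2000)

α = (3.8667, -1.5480, -1.2000)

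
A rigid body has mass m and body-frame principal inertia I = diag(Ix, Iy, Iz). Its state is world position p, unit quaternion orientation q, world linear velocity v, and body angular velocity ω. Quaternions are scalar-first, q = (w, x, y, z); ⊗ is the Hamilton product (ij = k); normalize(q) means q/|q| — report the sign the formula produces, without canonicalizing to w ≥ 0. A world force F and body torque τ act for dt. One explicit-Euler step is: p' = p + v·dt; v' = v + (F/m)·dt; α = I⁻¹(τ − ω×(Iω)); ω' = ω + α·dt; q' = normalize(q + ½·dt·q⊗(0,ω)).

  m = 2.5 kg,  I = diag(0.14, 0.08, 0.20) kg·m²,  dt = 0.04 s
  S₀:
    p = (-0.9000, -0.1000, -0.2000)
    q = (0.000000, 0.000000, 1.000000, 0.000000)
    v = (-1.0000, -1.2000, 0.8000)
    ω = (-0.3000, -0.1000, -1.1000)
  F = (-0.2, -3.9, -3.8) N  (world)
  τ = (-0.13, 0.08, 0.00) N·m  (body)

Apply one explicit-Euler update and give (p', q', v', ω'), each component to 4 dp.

gyro term ω×Iω = (0.0132, -0.0198, -0.0018)
(τ − ω×Iω)/I = (-1.0229, 1.2475, 0.0090)
ω' = ω + α·dt = (-0.3409, -0.0501, -1.0996)
2q̇ = q⊗(0,ω) = (0.1000000, -1.1000000, 0.0000000, 0.3000000)
updated quaternion q' = (0.0020, -0.0220, 0.9997, 0.0060)
new position p' = (-0.9400, -0.1480, -0.1680)
new velocity v' = (-1.0032, -1.2624, 0.7392)

p' = (-0.9400, -0.1480, -0.1680)
q' = (0.0020, -0.0220, 0.9997, 0.0060)
v' = (-1.0032, -1.2624, 0.7392)
ω' = (-0.3409, -0.0501, -1.0996)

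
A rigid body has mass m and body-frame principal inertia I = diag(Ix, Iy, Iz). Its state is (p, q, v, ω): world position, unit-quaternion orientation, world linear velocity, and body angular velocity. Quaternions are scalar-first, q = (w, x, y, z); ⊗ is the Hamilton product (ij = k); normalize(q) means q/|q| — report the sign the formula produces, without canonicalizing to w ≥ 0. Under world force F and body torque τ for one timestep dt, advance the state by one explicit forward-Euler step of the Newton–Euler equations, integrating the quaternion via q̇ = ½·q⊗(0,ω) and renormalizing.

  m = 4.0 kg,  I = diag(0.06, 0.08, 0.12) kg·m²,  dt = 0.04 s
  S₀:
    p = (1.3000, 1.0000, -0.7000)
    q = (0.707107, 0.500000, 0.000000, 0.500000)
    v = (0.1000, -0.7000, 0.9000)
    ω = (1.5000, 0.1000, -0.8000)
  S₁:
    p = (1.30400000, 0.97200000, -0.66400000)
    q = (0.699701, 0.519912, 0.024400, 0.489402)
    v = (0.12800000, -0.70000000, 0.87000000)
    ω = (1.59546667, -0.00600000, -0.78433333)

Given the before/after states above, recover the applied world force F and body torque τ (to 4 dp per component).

F = (2.8000, 0.0000, -3.0000)
τ = (0.1400, -0.1400, 0.0500)

velocity change Δv = (0.02800000, 0.00000000, -0.03000000)
m·(v₁−v₀)/dt = (2.8000, 0.0000, -3.0000)
ω₁ − ω₀ = (0.09546667, -0.10600000, 0.01566667)
ω₀×(Iω₀) = (-0.0032, 0.0720, 0.0030)
τ = I·(Δω/dt) + ω₀×(Iω₀) = (0.1400, -0.1400, 0.0500)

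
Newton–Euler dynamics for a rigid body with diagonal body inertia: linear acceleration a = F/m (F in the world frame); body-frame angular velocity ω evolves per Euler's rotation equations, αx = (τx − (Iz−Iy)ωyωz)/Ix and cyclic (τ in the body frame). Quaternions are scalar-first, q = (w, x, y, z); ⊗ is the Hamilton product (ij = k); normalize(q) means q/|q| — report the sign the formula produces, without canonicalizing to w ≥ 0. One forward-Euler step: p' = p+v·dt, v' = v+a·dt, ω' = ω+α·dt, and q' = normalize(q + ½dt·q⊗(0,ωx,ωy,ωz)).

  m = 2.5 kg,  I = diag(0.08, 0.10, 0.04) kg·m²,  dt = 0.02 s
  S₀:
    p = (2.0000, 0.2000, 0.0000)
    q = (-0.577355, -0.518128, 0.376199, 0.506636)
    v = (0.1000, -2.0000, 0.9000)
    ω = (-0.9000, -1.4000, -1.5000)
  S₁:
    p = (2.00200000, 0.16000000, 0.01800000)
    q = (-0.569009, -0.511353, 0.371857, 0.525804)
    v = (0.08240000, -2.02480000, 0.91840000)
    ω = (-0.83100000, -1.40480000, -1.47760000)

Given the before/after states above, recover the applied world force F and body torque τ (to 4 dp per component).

rate change Δω = (0.06900000, -0.00480000, 0.02240000)
precession coupling = (-0.1260, 0.0540, 0.0252)
I·α + gyro = (0.1500, 0.0300, 0.0700)
v₁ − v₀ = (-0.01760000, -0.02480000, 0.01840000)
applied force F = (-2.2000, -3.1000, 2.3000)

F = (-2.2000, -3.1000, 2.3000)
τ = (0.1500, 0.0300, 0.0700)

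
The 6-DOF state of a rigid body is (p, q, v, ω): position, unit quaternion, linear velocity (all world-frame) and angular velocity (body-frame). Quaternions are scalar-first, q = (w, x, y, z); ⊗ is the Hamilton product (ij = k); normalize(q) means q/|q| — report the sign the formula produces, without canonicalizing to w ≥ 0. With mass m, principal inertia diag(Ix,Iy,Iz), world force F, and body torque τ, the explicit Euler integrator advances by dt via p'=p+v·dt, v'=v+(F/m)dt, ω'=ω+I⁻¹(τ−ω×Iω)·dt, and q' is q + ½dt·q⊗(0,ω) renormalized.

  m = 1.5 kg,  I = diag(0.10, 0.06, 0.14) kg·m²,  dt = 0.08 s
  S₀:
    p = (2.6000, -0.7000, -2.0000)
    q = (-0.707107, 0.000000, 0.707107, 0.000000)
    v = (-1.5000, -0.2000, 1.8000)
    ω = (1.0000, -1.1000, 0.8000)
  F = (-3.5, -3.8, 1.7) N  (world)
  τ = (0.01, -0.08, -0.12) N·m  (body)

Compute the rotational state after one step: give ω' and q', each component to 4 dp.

ω' = (1.0643, -1.1640, 0.7063)
q' = (-0.6745, -0.0056, 0.7365, -0.0508)

angular accel α = (0.8040, -0.8000, -1.1714)
ω + α·dt = (1.0643, -1.1640, 0.7063)
2q̇ = q⊗(0,ω) = (0.7778177, -0.1414214, 0.7778177, -1.2727926)
q' = normalize(q + ½dt·q⊗(0,ω)) = (-0.6745, -0.0056, 0.7365, -0.0508)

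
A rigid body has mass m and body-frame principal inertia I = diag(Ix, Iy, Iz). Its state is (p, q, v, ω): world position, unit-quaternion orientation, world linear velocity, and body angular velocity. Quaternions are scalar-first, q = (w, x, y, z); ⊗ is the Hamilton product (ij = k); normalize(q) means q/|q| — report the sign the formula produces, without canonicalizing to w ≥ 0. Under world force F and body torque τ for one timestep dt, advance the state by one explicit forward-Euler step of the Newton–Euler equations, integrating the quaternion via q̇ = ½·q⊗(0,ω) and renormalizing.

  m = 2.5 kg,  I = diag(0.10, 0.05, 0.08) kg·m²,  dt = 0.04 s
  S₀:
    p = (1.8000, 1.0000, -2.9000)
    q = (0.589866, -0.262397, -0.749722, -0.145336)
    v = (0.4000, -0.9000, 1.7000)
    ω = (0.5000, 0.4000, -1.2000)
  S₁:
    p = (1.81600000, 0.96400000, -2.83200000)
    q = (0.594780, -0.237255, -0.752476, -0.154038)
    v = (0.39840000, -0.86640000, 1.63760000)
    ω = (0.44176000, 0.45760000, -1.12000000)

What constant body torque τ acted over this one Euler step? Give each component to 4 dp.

rate change Δω = (-0.05824000, 0.05760000, 0.08000000)
τ = I·(Δω/dt) + ω₀×(Iω₀) = (-0.1600, 0.0600, 0.1500)

τ = (-0.1600, 0.0600, 0.1500)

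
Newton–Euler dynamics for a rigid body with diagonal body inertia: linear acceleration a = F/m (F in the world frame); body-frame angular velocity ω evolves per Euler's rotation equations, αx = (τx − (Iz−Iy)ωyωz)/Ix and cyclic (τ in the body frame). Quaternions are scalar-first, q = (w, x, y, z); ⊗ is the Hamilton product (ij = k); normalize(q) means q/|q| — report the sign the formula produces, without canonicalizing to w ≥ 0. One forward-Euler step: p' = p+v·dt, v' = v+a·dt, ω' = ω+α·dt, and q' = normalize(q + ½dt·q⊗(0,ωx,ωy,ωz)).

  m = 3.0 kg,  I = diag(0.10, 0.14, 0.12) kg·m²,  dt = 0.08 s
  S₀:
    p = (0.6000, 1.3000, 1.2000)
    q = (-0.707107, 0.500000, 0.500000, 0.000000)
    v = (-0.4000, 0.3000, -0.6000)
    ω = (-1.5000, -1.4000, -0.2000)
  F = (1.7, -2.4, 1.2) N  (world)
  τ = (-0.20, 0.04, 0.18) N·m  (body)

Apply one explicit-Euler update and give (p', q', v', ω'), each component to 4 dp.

gyro term ω×Iω = (-0.0056, -0.0060, 0.0840)
α = I⁻¹(τ − ω×Iω) = (-1.9440, 0.3286, 0.8000)
ω + α·dt = (-1.6555, -1.3737, -0.1360)
2q̇ = q⊗(0,ω) = (1.4500000, 0.9606605, 1.0899498, 0.1914214)
q' = normalize(q + ½dt·q⊗(0,ω)) = (-0.6469, 0.5366, 0.5418, 0.0076)
p + v·dt = (0.5680, 1.3240, 1.1520)
v + (F/m)dt = (-0.3547, 0.2360, -0.5680)

p' = (0.5680, 1.3240, 1.1520)
q' = (-0.6469, 0.5366, 0.5418, 0.0076)
v' = (-0.3547, 0.2360, -0.5680)
ω' = (-1.6555, -1.3737, -0.1360)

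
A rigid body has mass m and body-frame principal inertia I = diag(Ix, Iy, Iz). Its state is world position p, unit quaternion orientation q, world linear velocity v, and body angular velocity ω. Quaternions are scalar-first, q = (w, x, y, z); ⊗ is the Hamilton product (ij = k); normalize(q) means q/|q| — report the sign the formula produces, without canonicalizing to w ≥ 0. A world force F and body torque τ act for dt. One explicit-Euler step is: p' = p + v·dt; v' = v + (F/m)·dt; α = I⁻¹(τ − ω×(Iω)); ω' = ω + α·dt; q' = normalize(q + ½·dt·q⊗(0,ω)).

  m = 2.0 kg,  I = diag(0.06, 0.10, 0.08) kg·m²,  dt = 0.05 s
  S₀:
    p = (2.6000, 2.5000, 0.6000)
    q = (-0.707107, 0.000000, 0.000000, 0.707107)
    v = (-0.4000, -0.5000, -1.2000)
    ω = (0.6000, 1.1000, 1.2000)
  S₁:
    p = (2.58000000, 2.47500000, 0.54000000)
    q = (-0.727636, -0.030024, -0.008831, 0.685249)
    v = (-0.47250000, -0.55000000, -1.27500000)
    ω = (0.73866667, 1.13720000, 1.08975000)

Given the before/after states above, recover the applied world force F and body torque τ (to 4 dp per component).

velocity change Δv = (-0.07250000, -0.05000000, -0.07500000)
applied force F = (-2.9000, -2.0000, -3.0000)
Δω = ω₁−ω₀ = (0.13866667, 0.03720000, -0.11025000)
ω₀×(Iω₀) = (-0.0264, -0.0144, 0.0264)
I·α + gyro = (0.1400, 0.0600, -0.1500)

F = (-2.9000, -2.0000, -3.0000)
τ = (0.1400, 0.0600, -0.1500)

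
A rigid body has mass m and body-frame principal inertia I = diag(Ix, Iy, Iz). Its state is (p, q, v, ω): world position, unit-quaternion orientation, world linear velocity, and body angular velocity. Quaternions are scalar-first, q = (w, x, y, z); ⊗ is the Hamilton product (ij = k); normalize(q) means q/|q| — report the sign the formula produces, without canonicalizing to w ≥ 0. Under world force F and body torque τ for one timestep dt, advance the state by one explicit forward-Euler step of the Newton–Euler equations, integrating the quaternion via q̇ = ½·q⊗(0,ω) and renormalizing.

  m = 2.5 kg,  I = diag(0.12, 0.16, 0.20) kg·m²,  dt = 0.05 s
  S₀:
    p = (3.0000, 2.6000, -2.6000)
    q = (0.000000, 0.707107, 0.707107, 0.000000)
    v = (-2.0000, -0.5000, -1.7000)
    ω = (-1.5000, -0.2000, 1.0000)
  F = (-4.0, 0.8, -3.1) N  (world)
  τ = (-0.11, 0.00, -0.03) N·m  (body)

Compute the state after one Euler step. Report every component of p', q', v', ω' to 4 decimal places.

gyro term ω×Iω = (-0.0080, 0.1200, 0.0120)
(τ − ω×Iω)/I = (-0.8500, -0.7500, -0.2100)
ω + α·dt = (-1.5425, -0.2375, 0.9895)
q⊗(0,ω) = (1.2020819, 0.7071070, -0.7071070, 0.9192391)
q + ½dt·q⊗(0,ω), renormalized = (0.0300, 0.7240, 0.6887, 0.0230)
a = (-1.6000, 0.3200, -1.2400)
new position p' = (2.9000, 2.5750, -2.6850)
new velocity v' = (-2.0800, -0.4840, -1.7620)

p' = (2.9000, 2.5750, -2.6850)
q' = (0.0300, 0.7240, 0.6887, 0.0230)
v' = (-2.0800, -0.4840, -1.7620)
ω' = (-1.5425, -0.2375, 0.9895)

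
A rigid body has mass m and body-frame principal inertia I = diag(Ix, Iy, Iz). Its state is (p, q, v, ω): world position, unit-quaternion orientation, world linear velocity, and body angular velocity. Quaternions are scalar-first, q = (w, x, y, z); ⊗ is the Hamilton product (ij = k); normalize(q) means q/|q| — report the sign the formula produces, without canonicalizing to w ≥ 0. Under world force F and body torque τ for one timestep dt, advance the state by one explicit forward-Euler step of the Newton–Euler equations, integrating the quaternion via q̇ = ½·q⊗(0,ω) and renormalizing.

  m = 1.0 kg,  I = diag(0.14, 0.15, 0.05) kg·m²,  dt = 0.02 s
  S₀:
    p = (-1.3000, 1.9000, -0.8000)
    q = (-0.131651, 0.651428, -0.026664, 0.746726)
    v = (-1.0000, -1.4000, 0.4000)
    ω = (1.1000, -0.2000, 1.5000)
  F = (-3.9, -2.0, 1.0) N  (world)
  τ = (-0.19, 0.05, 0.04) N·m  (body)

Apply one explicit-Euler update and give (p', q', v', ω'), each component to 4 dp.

precession coupling ω×(Iω) = (0.0300, 0.1485, -0.0022)
(τ − ω×Iω)/I = (-1.5714, -0.6567, 0.8440)
new body rate ω' = (1.0686, -0.2131, 1.5169)
Hamilton product q⊗(0,ω) = (-1.8419926, -0.0354669, -0.1294132, -0.2984317)
q + ½dt·q⊗(0,ω), renormalized = (-0.1500, 0.6510, -0.0280, 0.7436)
linear accel F/m = (-3.9000, -2.0000, 1.0000)
new position p' = (-1.3200, 1.8720, -0.7920)
new velocity v' = (-1.0780, -1.4400, 0.4200)

p' = (-1.3200, 1.8720, -0.7920)
q' = (-0.1500, 0.6510, -0.0280, 0.7436)
v' = (-1.0780, -1.4400, 0.4200)
ω' = (1.0686, -0.2131, 1.5169)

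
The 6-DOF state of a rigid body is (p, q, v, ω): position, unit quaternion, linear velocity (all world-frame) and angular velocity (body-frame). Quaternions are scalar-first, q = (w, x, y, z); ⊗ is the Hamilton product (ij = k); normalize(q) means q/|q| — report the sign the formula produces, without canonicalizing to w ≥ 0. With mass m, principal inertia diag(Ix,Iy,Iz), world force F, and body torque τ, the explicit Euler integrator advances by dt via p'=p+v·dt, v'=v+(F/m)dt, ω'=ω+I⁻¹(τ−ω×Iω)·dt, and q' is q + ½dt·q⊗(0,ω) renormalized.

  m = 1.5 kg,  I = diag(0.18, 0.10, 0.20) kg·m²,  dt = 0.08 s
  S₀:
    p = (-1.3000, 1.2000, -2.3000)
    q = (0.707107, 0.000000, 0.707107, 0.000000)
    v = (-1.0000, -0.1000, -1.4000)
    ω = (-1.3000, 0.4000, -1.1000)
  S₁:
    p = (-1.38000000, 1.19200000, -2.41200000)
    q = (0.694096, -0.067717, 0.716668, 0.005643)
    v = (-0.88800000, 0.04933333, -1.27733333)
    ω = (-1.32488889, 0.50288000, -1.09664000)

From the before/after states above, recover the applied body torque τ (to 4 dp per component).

τ = (-0.1000, 0.1000, 0.0500)

rate change Δω = (-0.02488889, 0.10288000, 0.00336000)
τ = I·(Δω/dt) + ω₀×(Iω₀) = (-0.1000, 0.1000, 0.0500)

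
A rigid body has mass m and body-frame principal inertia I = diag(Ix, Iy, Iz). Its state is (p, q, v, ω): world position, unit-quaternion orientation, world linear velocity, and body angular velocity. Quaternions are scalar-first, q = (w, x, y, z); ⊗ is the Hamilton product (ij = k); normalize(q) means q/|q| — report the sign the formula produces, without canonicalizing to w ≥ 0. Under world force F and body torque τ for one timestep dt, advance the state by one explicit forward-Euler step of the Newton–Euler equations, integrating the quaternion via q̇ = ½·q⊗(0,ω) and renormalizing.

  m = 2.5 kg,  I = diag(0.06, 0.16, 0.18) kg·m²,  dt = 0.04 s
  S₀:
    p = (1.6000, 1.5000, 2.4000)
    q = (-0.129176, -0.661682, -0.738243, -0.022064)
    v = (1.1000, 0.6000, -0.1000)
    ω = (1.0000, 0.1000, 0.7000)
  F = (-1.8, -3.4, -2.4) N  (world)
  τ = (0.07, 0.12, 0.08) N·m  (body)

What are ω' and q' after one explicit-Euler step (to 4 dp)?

precession coupling ω×(Iω) = (0.0014, -0.0840, 0.0100)
(τ − ω×Iω)/I = (1.1433, 1.2750, 0.3889)
ω' = ω + α·dt = (1.0457, 0.1510, 0.7156)
2q̇ = q⊗(0,ω) = (0.7509511, -0.6437397, 0.4281958, 0.5816516)
q' = normalize(q + ½dt·q⊗(0,ω)) = (-0.1141, -0.6744, -0.7295, -0.0104)

ω' = (1.0457, 0.1510, 0.7156)
q' = (-0.1141, -0.6744, -0.7295, -0.0104)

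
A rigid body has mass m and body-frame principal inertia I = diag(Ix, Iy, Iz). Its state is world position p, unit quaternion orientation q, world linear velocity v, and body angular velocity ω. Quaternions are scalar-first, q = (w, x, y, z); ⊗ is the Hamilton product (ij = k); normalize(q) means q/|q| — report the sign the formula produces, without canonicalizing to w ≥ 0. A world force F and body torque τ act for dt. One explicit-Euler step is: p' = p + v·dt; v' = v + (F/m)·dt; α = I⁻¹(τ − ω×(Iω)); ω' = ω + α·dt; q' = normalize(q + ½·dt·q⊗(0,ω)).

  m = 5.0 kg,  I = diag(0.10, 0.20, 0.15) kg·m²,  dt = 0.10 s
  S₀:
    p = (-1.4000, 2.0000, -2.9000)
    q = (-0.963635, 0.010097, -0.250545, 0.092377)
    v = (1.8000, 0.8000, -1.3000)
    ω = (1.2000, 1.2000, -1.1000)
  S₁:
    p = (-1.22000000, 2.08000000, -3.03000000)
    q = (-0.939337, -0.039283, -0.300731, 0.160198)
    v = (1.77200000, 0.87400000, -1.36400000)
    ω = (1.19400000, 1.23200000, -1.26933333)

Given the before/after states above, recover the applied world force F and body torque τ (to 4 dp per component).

F = (-1.4000, 3.7000, -3.2000)
τ = (0.0600, 0.1300, -0.1100)

v₁ − v₀ = (-0.02800000, 0.07400000, -0.06400000)
applied force F = (-1.4000, 3.7000, -3.2000)
rate change Δω = (-0.00600000, 0.03200000, -0.16933333)
gyro term ω₀×Iω₀ = (0.0660, 0.0660, 0.1440)
τ = I·(Δω/dt) + ω₀×(Iω₀) = (0.0600, 0.1300, -0.1100)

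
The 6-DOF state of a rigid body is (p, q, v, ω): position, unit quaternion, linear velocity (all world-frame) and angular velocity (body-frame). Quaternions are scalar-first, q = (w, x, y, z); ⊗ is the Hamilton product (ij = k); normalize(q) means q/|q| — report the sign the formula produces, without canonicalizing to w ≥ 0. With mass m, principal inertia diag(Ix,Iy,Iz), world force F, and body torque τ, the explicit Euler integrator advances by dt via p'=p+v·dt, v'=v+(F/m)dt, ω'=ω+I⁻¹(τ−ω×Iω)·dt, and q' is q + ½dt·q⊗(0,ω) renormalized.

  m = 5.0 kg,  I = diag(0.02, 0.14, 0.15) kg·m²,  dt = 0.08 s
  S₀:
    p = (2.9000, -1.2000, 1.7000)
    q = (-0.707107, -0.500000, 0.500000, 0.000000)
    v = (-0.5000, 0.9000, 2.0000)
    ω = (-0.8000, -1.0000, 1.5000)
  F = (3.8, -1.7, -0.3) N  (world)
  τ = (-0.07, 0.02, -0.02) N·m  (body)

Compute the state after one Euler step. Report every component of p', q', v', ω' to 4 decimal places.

p' = (2.8600, -1.1280, 1.8600)
q' = (-0.7009, -0.4460, 0.5566, -0.0064)
v' = (-0.4392, 0.8728, 1.9952)
ω' = (-1.0200, -1.0777, 1.4381)

linear accel F/m = (0.7600, -0.3400, -0.0600)
new position p' = (2.8600, -1.1280, 1.8600)
v' = v + a·dt = (-0.4392, 0.8728, 1.9952)
gyro term ω×Iω = (-0.0150, 0.1560, 0.0960)
α = I⁻¹(τ − ω×Iω) = (-2.7500, -0.9714, -0.7733)
ω' = ω + α·dt = (-1.0200, -1.0777, 1.4381)
q⊗(0,ω) = (0.1000000, 1.3156856, 1.4571070, -0.1606605)
updated quaternion q' = (-0.7009, -0.4460, 0.5566, -0.0064)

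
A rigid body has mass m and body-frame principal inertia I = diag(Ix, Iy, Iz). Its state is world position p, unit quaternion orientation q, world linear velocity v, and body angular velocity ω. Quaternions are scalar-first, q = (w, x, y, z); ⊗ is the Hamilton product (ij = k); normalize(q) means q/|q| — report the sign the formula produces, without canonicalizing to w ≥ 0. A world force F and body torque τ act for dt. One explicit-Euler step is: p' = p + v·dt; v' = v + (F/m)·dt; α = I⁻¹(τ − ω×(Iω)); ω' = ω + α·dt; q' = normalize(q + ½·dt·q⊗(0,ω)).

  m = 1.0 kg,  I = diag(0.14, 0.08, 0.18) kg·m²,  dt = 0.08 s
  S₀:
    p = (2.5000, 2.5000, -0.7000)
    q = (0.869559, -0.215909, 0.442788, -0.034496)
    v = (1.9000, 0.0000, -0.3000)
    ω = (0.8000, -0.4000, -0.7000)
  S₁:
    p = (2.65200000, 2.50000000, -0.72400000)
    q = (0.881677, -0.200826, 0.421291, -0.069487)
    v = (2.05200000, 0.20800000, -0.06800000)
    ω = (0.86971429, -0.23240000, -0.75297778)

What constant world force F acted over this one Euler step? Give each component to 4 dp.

velocity change Δv = (0.15200000, 0.20800000, 0.23200000)
m·(v₁−v₀)/dt = (1.9000, 2.6000, 2.9000)

F = (1.9000, 2.6000, 2.9000)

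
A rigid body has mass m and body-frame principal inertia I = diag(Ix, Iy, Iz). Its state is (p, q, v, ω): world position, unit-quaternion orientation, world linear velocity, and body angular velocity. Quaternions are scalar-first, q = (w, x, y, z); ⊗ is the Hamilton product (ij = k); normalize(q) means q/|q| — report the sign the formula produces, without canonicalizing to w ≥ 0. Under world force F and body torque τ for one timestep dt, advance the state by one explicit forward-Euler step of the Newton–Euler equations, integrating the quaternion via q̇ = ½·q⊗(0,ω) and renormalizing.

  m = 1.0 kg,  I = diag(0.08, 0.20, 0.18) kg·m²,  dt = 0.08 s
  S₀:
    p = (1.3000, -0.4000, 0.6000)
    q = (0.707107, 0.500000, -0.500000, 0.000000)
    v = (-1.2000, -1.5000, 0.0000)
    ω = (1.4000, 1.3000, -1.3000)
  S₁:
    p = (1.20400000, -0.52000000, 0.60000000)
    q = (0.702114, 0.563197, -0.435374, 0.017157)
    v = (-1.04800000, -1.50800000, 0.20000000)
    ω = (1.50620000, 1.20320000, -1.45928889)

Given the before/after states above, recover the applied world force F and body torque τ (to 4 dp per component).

F = (1.9000, -0.1000, 2.5000)
τ = (0.1400, -0.0600, -0.1400)

velocity change Δv = (0.15200000, -0.00800000, 0.20000000)
applied force F = (1.9000, -0.1000, 2.5000)
ω₁ − ω₀ = (0.10620000, -0.09680000, -0.15928889)
gyro term ω₀×Iω₀ = (0.0338, 0.1820, 0.2184)
τ = I·(Δω/dt) + ω₀×(Iω₀) = (0.1400, -0.0600, -0.1400)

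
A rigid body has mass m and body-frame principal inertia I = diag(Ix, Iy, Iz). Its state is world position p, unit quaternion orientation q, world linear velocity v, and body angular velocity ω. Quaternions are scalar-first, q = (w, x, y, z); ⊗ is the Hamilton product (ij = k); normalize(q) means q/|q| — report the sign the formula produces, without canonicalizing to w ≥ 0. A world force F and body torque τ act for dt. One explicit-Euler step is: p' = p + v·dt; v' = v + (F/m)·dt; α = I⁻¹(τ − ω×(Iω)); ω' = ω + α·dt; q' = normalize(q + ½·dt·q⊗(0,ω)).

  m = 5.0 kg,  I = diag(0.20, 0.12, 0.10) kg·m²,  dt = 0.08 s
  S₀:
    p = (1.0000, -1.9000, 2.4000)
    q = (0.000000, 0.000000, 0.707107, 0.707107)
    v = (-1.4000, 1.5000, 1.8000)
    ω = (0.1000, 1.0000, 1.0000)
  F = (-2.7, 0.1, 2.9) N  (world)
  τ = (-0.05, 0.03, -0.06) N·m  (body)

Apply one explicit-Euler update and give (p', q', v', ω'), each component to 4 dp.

gyro term ω×Iω = (-0.0200, 0.0100, -0.0080)
α = I⁻¹(τ − ω×Iω) = (-0.1500, 0.1667, -0.5200)
ω + α·dt = (0.0880, 1.0133, 0.9584)
q⊗(0,ω) = (-1.4142140, 0.0000000, 0.0707107, -0.0707107)
q + ½dt·q⊗(0,ω), renormalized = (-0.0565, 0.0000, 0.7088, 0.7031)
new position p' = (0.8880, -1.7800, 2.5440)
v + (F/m)dt = (-1.4432, 1.5016, 1.8464)

p' = (0.8880, -1.7800, 2.5440)
q' = (-0.0565, 0.0000, 0.7088, 0.7031)
v' = (-1.4432, 1.5016, 1.8464)
ω' = (0.0880, 1.0133, 0.9584)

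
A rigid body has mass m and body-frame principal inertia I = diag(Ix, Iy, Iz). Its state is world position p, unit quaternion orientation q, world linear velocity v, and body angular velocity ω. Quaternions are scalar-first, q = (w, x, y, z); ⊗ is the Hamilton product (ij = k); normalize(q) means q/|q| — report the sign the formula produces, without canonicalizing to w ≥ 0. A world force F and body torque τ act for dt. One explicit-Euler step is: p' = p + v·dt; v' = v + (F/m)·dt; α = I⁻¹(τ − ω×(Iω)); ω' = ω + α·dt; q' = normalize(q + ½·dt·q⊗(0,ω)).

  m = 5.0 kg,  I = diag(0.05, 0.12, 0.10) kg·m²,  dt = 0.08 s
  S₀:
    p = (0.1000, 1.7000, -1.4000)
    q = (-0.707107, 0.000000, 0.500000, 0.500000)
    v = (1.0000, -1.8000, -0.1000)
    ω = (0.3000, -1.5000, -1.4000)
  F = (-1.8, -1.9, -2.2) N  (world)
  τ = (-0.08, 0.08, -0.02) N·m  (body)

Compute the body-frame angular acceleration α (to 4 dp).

precession coupling ω×(Iω) = (-0.0420, 0.0210, -0.0315)
(τ − ω×Iω)/I = (-0.7600, 0.4917, 0.1150)

α = (-0.7600, 0.4917, 0.1150)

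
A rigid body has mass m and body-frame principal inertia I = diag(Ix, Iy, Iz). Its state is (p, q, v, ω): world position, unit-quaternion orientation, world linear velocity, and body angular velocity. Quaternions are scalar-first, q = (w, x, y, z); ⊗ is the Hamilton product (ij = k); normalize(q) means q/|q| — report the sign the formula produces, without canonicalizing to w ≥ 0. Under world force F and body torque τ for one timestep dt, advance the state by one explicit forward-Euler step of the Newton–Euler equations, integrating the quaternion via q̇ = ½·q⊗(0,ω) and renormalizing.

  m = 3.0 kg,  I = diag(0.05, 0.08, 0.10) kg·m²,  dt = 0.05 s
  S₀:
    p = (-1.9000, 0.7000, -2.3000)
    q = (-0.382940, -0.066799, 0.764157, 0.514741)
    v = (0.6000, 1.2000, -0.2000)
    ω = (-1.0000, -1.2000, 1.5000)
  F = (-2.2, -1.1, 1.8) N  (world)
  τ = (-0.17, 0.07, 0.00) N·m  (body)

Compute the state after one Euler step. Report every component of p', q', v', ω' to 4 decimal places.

p' = (-1.8700, 0.7600, -2.3100)
q' = (-0.3804, -0.0131, 0.7642, 0.5207)
v' = (0.5633, 1.1817, -0.1700)
ω' = (-1.1340, -1.2031, 1.4820)

ω×(Iω) gyroscopic = (-0.0360, 0.0750, 0.0360)
α = I⁻¹(τ − ω×Iω) = (-2.6800, -0.0625, -0.3600)
new body rate ω' = (-1.1340, -1.2031, 1.4820)
2q̇ = q⊗(0,ω) = (0.0780779, 2.1468647, 0.0449855, 0.2699058)
updated quaternion q' = (-0.3804, -0.0131, 0.7642, 0.5207)
linear accel F/m = (-0.7333, -0.3667, 0.6000)
new position p' = (-1.8700, 0.7600, -2.3100)
new velocity v' = (0.5633, 1.1817, -0.1700)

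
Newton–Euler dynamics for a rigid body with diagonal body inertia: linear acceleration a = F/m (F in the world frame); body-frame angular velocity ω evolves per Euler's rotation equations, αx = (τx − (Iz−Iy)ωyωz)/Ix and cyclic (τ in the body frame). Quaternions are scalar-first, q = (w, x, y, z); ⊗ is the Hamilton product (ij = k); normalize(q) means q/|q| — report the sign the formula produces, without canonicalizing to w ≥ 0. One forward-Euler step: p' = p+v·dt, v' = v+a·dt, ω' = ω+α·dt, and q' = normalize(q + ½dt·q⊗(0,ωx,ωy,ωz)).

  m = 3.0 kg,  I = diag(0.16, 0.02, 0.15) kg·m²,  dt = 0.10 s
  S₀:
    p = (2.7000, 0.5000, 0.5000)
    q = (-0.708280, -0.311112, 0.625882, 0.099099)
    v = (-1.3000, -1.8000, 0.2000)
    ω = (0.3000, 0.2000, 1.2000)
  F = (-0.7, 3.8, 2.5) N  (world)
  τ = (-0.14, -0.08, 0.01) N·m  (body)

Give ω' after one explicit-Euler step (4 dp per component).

precession coupling ω×(Iω) = (0.0312, 0.0036, -0.0084)
(τ − ω×Iω)/I = (-1.0700, -4.1800, 0.1227)
ω' = ω + α·dt = (0.1930, -0.2180, 1.2123)

ω' = (0.1930, -0.2180, 1.2123)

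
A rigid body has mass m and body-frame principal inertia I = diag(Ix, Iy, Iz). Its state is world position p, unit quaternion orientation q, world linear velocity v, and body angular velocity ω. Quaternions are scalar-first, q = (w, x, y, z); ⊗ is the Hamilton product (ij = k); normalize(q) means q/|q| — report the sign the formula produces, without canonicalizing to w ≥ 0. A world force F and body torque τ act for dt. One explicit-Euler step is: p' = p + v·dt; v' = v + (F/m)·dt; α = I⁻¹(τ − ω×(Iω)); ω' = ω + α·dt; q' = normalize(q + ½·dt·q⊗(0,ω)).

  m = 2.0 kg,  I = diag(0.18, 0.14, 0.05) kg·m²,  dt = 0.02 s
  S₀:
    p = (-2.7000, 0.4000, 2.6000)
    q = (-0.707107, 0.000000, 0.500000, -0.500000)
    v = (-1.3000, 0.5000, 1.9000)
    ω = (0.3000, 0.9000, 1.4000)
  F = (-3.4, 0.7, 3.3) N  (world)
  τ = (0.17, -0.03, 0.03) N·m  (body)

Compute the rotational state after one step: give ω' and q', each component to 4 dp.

ω' = (0.3315, 0.8879, 1.4163)
q' = (-0.7045, 0.0094, 0.4921, -0.5113)

angular accel α = (1.5744, -0.6043, 0.8160)
ω + α·dt = (0.3315, 0.8879, 1.4163)
2q̇ = q⊗(0,ω) = (0.2500000, 0.9378679, -0.7863963, -1.1399498)
q' = normalize(q + ½dt·q⊗(0,ω)) = (-0.7045, 0.0094, 0.4921, -0.5113)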